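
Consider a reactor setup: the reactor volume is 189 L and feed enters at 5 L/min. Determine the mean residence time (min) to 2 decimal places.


tau = V / v0
tau = 189 / 5
tau = 37.80 min


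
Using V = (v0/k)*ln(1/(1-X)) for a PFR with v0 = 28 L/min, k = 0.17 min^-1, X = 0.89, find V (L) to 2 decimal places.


V = (v0/k) * ln(1/(1-X))
V = (28/0.17) * ln(1/(1-0.89))
V = 164.705882 * ln(9.090909)
V = 164.705882 * 2.207275
V = 363.55 L


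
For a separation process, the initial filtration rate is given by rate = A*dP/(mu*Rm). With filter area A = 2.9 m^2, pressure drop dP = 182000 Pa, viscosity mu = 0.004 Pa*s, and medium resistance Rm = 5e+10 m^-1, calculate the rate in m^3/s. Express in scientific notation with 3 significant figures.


rate = A * dP / (mu * Rm)
rate = 2.9 * 182000 / (0.004 * 5e+10)
rate = 527800.0 / 2.000e+08
rate = 2.64e-03 m^3/s


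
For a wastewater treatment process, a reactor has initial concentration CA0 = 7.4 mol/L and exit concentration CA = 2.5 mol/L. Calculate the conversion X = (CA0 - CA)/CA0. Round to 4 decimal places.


X = (CA0 - CA) / CA0
X = (7.4 - 2.5) / 7.4
X = 4.9 / 7.4
X = 0.6622


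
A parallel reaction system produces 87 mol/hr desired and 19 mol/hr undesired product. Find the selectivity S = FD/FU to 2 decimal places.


S = desired product rate / undesired product rate
S = 87 / 19
S = 4.58


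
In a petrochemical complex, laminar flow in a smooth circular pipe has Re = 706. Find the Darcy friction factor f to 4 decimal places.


f = 64 / Re
f = 64 / 706
f = 0.0907


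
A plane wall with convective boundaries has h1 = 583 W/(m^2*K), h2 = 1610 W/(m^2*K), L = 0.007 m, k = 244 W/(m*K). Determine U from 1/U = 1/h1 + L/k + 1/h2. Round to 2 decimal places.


1/U = 1/h1 + L/k + 1/h2
1/U = 1/583 + 0.007/244 + 1/1610
1/U = 0.0017152659 + 2.86885e-05 + 0.000621118
1/U = 0.0023650724
U = 422.82 W/(m^2*K)


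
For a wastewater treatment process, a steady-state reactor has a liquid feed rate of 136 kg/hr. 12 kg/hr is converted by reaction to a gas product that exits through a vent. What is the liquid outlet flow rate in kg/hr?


Steady-state mass balance on the main outlet: F_out = F_in - F_removed
F_out = 136 - 12
F_out = 124 kg/hr


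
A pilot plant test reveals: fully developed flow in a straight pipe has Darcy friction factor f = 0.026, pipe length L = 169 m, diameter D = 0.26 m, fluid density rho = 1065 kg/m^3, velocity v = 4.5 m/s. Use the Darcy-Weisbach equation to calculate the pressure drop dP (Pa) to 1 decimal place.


dP = f * (L/D) * (rho*v^2/2)
dP = 0.026 * (169/0.26) * (1065*4.5^2/2)
L/D = 650.0
rho*v^2/2 = 1065*20.25/2 = 10783.125
dP = 0.026 * 650.0 * 10783.125
dP = 182234.8 Pa


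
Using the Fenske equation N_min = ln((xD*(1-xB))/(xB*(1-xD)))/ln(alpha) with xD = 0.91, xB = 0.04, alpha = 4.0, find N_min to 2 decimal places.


N_min = ln((xD*(1-xB))/(xB*(1-xD))) / ln(alpha)
Numerator inside ln: 0.8736 / 0.0036 = 242.666667
ln(242.666667) = 5.491689
ln(alpha) = ln(4.0) = 1.386294
N_min = 5.491689 / 1.386294 = 3.96


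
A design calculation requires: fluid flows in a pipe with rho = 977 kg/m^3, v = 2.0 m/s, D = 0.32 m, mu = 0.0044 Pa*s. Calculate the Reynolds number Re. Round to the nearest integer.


Re = rho * v * D / mu
Re = 977 * 2.0 * 0.32 / 0.0044
Re = 625.28 / 0.0044
Re = 142109


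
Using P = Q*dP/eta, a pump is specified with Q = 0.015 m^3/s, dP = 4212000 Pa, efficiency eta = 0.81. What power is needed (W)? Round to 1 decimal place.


P = Q * dP / eta
P = 0.015 * 4212000 / 0.81
P = 63180.0 / 0.81
P = 78000.0 W


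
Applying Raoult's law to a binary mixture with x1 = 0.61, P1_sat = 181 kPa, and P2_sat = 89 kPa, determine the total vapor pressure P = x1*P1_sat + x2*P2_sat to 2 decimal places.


P = x1*P1_sat + x2*P2_sat
x2 = 1 - x1 = 1 - 0.61 = 0.39
P = 0.61*181 + 0.39*89
P = 110.41 + 34.71
P = 145.12 kPa


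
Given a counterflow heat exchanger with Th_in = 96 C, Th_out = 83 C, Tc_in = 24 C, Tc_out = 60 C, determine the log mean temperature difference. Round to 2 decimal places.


dT1 = Th_in - Tc_out = 96 - 60 = 36
dT2 = Th_out - Tc_in = 83 - 24 = 59
LMTD = (dT1 - dT2) / ln(dT1/dT2)
LMTD = (36 - 59) / ln(36/59)
LMTD = 46.56 K


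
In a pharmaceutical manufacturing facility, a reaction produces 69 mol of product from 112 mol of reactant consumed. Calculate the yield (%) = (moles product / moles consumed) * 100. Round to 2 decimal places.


Yield = (moles product / moles consumed) * 100%
Yield = (69 / 112) * 100
Yield = 0.6161 * 100
Yield = 61.61%


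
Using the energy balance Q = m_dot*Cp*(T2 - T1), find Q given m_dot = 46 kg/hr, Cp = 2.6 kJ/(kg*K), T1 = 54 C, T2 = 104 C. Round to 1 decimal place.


Q = m_dot * Cp * (T2 - T1)
Q = 46 * 2.6 * (104 - 54)
Q = 46 * 2.6 * 50
Q = 5980.0 kJ/hr


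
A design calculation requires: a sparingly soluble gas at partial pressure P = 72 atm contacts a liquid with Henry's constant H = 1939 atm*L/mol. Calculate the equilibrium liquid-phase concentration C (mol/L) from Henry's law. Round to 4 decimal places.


C = P / H
C = 72 / 1939
C = 0.0371 mol/L


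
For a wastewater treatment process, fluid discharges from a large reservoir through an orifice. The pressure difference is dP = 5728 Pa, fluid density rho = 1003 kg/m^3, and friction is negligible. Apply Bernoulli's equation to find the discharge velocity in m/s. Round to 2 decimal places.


v = sqrt(2*dP/rho)
v = sqrt(2*5728/1003)
v = sqrt(11.421735)
v = 3.38 m/s


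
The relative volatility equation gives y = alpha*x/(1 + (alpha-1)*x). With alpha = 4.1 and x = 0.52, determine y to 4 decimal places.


y = alpha*x / (1 + (alpha-1)*x)
y = 4.1*0.52 / (1 + (4.1-1)*0.52)
y = 2.132 / (1 + 1.612)
y = 2.132 / 2.612
y = 0.8162


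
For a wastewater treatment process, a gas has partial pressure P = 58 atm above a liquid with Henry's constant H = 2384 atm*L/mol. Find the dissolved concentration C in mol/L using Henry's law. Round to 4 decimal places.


C = P / H
C = 58 / 2384
C = 0.0243 mol/L


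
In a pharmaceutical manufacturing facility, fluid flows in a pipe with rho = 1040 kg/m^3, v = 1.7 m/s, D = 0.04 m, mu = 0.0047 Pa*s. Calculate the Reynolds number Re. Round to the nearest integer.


Re = rho * v * D / mu
Re = 1040 * 1.7 * 0.04 / 0.0047
Re = 70.72 / 0.0047
Re = 15047


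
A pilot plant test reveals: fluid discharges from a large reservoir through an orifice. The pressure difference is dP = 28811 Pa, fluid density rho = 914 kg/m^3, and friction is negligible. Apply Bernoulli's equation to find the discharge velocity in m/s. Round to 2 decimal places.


v = sqrt(2*dP/rho)
v = sqrt(2*28811/914)
v = sqrt(63.043764)
v = 7.94 m/s


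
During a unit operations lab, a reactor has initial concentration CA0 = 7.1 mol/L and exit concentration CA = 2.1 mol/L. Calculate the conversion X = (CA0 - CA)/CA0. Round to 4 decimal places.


X = (CA0 - CA) / CA0
X = (7.1 - 2.1) / 7.1
X = 5.0 / 7.1
X = 0.7042


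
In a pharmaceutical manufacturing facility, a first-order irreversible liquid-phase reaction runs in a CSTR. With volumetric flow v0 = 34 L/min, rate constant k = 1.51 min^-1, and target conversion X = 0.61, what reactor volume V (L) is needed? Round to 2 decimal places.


V = v0 * X / (k * (1 - X))
V = 34 * 0.61 / (1.51 * (1 - 0.61))
V = 20.74 / (1.51 * 0.39)
V = 20.74 / 0.5889
V = 35.22 L


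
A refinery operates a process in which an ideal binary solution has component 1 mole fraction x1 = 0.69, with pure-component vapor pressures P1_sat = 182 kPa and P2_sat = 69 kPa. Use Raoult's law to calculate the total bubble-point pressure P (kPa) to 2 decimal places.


P = x1*P1_sat + x2*P2_sat
x2 = 1 - x1 = 1 - 0.69 = 0.31
P = 0.69*182 + 0.31*69
P = 125.58 + 21.39
P = 146.97 kPa


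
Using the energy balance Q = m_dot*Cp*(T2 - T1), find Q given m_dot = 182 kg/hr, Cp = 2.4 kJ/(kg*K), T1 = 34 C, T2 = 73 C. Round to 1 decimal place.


Q = m_dot * Cp * (T2 - T1)
Q = 182 * 2.4 * (73 - 34)
Q = 182 * 2.4 * 39
Q = 17035.2 kJ/hr


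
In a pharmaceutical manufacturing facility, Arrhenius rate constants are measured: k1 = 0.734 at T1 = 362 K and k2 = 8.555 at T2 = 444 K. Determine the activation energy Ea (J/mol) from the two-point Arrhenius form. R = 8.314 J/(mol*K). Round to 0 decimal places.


Ea = R * ln(k2/k1) / (1/T1 - 1/T2)
ln(k2/k1) = ln(8.555/0.734) = 2.4557622
1/T1 - 1/T2 = 1/362 - 1/444 = 0.000510178687
Ea = 8.314 * 2.4557622 / 0.000510178687
Ea = 40020 J/mol


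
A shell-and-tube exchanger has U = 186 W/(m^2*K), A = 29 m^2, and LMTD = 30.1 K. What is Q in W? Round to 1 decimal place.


Q = U * A * LMTD
Q = 186 * 29 * 30.1
Q = 162359.4 W


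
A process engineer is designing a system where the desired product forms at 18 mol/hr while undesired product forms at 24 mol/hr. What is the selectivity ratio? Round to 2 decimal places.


S = desired product rate / undesired product rate
S = 18 / 24
S = 0.75


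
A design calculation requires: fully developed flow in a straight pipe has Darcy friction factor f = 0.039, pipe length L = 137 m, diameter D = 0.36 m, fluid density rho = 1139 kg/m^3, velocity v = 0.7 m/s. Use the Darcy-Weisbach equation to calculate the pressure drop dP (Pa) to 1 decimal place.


dP = f * (L/D) * (rho*v^2/2)
dP = 0.039 * (137/0.36) * (1139*0.7^2/2)
L/D = 380.55555556
rho*v^2/2 = 1139*0.49/2 = 279.055
dP = 0.039 * 380.55555556 * 279.055
dP = 4141.6 Pa


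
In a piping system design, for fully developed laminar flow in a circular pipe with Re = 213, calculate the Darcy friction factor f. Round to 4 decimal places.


f = 64 / Re
f = 64 / 213
f = 0.3005


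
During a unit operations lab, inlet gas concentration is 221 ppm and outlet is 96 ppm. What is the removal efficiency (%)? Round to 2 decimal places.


Efficiency = (G_in - G_out) / G_in * 100%
Efficiency = (221 - 96) / 221 * 100
Efficiency = 125 / 221 * 100
Efficiency = 56.56%


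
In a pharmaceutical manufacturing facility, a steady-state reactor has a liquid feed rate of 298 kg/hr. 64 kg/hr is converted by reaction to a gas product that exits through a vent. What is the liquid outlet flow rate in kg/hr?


Steady-state mass balance on the main outlet: F_out = F_in - F_removed
F_out = 298 - 64
F_out = 234 kg/hr


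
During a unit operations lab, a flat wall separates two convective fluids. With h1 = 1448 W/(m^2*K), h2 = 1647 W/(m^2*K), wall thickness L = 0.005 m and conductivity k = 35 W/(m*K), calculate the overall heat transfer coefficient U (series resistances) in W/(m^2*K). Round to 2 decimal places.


1/U = 1/h1 + L/k + 1/h2
1/U = 1/1448 + 0.005/35 + 1/1647
1/U = 0.0006906077 + 0.0001428571 + 0.0006071645
1/U = 0.0014406293
U = 694.14 W/(m^2*K)


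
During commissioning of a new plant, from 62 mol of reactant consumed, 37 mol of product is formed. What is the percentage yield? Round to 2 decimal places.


Yield = (moles product / moles consumed) * 100%
Yield = (37 / 62) * 100
Yield = 0.5968 * 100
Yield = 59.68%


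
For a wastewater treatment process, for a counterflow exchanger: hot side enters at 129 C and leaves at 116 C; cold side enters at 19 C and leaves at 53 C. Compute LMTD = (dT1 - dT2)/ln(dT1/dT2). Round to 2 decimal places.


dT1 = Th_in - Tc_out = 129 - 53 = 76
dT2 = Th_out - Tc_in = 116 - 19 = 97
LMTD = (dT1 - dT2) / ln(dT1/dT2)
LMTD = (76 - 97) / ln(76/97)
LMTD = 86.07 K


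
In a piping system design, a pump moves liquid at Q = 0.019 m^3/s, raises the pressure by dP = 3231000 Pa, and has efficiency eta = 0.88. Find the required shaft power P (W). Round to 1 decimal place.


P = Q * dP / eta
P = 0.019 * 3231000 / 0.88
P = 61389.0 / 0.88
P = 69760.2 W


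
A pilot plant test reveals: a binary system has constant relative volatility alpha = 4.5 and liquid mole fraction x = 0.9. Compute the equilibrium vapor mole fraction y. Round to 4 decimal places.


y = alpha*x / (1 + (alpha-1)*x)
y = 4.5*0.9 / (1 + (4.5-1)*0.9)
y = 4.05 / (1 + 3.15)
y = 4.05 / 4.15
y = 0.9759


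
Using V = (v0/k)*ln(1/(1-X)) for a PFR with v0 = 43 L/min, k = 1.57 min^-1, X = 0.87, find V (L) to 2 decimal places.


V = (v0/k) * ln(1/(1-X))
V = (43/1.57) * ln(1/(1-0.87))
V = 27.388535 * ln(7.692308)
V = 27.388535 * 2.040221
V = 55.88 L


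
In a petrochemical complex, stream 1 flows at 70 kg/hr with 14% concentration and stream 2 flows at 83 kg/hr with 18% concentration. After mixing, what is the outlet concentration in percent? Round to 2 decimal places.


Mass balance on solute: F1*x1 + F2*x2 = F3*x3
F3 = F1 + F2 = 70 + 83 = 153 kg/hr
x3 = (F1*x1 + F2*x2)/F3
x3 = (70*0.14 + 83*0.18) / 153
x3 = 16.17%


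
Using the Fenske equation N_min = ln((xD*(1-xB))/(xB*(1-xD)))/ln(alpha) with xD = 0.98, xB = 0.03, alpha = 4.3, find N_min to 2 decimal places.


N_min = ln((xD*(1-xB))/(xB*(1-xD))) / ln(alpha)
Numerator inside ln: 0.9506 / 0.0006 = 1584.333333
ln(1584.333333) = 7.367919
ln(alpha) = ln(4.3) = 1.458615
N_min = 7.367919 / 1.458615 = 5.05


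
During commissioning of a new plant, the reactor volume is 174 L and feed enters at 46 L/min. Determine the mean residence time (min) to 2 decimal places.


tau = V / v0
tau = 174 / 46
tau = 3.78 min


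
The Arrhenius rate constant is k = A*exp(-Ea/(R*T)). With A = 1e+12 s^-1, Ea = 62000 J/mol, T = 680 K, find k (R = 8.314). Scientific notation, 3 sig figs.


k = A * exp(-Ea/(R*T))
k = 1e+12 * exp(-62000 / (8.314 * 680))
k = 1e+12 * exp(-10.966619)
k = 1.73e+07


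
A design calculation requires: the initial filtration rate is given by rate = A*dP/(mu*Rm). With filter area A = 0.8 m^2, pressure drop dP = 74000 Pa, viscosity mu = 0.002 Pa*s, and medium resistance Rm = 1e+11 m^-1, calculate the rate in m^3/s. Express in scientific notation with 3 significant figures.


rate = A * dP / (mu * Rm)
rate = 0.8 * 74000 / (0.002 * 1e+11)
rate = 59200.0 / 2.000e+08
rate = 2.96e-04 m^3/s


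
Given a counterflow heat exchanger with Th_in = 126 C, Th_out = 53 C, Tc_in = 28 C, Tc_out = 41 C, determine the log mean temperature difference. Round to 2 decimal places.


dT1 = Th_in - Tc_out = 126 - 41 = 85
dT2 = Th_out - Tc_in = 53 - 28 = 25
LMTD = (dT1 - dT2) / ln(dT1/dT2)
LMTD = (85 - 25) / ln(85/25)
LMTD = 49.03 K


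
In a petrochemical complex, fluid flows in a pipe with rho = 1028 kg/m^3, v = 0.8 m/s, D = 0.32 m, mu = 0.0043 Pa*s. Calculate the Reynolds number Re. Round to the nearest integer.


Re = rho * v * D / mu
Re = 1028 * 0.8 * 0.32 / 0.0043
Re = 263.168 / 0.0043
Re = 61202


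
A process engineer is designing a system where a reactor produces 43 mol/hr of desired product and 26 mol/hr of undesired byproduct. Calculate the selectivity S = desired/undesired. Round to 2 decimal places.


S = desired product rate / undesired product rate
S = 43 / 26
S = 1.65


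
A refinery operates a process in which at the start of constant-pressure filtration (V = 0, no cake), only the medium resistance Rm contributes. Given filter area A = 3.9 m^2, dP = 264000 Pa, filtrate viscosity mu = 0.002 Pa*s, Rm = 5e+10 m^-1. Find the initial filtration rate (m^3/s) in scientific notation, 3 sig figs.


rate = A * dP / (mu * Rm)
rate = 3.9 * 264000 / (0.002 * 5e+10)
rate = 1029600.0 / 1.000e+08
rate = 1.03e-02 m^3/s


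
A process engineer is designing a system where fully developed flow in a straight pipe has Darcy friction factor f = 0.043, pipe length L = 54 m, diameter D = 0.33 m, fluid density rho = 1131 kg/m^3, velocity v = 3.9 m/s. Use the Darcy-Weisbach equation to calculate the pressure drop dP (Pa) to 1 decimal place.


dP = f * (L/D) * (rho*v^2/2)
dP = 0.043 * (54/0.33) * (1131*3.9^2/2)
L/D = 163.63636364
rho*v^2/2 = 1131*15.21/2 = 8601.255
dP = 0.043 * 163.63636364 * 8601.255
dP = 60521.6 Pa


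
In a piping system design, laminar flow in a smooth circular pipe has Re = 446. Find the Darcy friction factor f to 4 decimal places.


f = 64 / Re
f = 64 / 446
f = 0.1435


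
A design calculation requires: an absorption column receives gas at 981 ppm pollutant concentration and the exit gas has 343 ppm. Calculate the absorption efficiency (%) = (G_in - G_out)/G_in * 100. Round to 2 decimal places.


Efficiency = (G_in - G_out) / G_in * 100%
Efficiency = (981 - 343) / 981 * 100
Efficiency = 638 / 981 * 100
Efficiency = 65.04%


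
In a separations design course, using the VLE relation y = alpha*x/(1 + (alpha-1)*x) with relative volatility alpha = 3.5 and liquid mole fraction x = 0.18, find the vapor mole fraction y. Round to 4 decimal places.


y = alpha*x / (1 + (alpha-1)*x)
y = 3.5*0.18 / (1 + (3.5-1)*0.18)
y = 0.63 / (1 + 0.45)
y = 0.63 / 1.45
y = 0.4345


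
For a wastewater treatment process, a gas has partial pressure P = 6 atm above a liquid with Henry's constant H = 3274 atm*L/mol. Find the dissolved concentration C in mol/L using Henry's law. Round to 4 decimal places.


C = P / H
C = 6 / 3274
C = 0.0018 mol/L


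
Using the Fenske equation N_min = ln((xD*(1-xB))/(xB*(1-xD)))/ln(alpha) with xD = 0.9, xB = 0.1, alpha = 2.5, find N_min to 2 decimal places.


N_min = ln((xD*(1-xB))/(xB*(1-xD))) / ln(alpha)
Numerator inside ln: 0.81 / 0.01 = 81.0
ln(81.0) = 4.394449
ln(alpha) = ln(2.5) = 0.916291
N_min = 4.394449 / 0.916291 = 4.80


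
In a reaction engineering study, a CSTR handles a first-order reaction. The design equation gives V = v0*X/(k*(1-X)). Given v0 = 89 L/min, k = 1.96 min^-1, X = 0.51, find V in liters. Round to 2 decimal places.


V = v0 * X / (k * (1 - X))
V = 89 * 0.51 / (1.96 * (1 - 0.51))
V = 45.39 / (1.96 * 0.49)
V = 45.39 / 0.9604
V = 47.26 L


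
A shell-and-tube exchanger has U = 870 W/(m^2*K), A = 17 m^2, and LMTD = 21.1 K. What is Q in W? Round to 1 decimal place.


Q = U * A * LMTD
Q = 870 * 17 * 21.1
Q = 312069.0 W


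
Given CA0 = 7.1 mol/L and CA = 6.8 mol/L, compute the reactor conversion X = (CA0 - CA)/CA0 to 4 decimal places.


X = (CA0 - CA) / CA0
X = (7.1 - 6.8) / 7.1
X = 0.3 / 7.1
X = 0.0423


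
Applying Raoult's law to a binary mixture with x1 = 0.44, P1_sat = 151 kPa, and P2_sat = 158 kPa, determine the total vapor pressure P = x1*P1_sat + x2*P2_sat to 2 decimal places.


P = x1*P1_sat + x2*P2_sat
x2 = 1 - x1 = 1 - 0.44 = 0.56
P = 0.44*151 + 0.56*158
P = 66.44 + 88.48
P = 154.92 kPa


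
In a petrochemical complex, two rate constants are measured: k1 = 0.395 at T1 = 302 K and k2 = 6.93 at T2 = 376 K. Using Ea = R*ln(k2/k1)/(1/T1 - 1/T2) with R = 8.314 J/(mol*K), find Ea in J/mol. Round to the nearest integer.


Ea = R * ln(k2/k1) / (1/T1 - 1/T2)
ln(k2/k1) = ln(6.93/0.395) = 2.8647293
1/T1 - 1/T2 = 1/302 - 1/376 = 0.00065168381
Ea = 8.314 * 2.8647293 / 0.00065168381
Ea = 36547 J/mol


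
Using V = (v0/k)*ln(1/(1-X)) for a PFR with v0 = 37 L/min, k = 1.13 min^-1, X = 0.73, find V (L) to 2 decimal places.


V = (v0/k) * ln(1/(1-X))
V = (37/1.13) * ln(1/(1-0.73))
V = 32.743363 * ln(3.703704)
V = 32.743363 * 1.309333
V = 42.87 L


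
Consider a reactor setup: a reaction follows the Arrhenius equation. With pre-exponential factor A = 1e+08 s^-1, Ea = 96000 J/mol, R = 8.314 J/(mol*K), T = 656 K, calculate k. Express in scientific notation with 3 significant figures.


k = A * exp(-Ea/(R*T))
k = 1e+08 * exp(-96000 / (8.314 * 656))
k = 1e+08 * exp(-17.601812)
k = 2.27e+00


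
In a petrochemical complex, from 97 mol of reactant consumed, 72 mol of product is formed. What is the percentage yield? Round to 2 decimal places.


Yield = (moles product / moles consumed) * 100%
Yield = (72 / 97) * 100
Yield = 0.7423 * 100
Yield = 74.23%


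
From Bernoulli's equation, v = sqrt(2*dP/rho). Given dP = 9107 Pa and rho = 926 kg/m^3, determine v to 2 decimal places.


v = sqrt(2*dP/rho)
v = sqrt(2*9107/926)
v = sqrt(19.669546)
v = 4.44 m/s


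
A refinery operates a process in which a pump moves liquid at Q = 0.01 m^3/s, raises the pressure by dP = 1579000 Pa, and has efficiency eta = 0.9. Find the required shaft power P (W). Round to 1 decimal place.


P = Q * dP / eta
P = 0.01 * 1579000 / 0.9
P = 15790.0 / 0.9
P = 17544.4 W


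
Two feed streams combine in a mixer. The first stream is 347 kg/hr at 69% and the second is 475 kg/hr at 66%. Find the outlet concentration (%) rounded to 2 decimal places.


Mass balance on solute: F1*x1 + F2*x2 = F3*x3
F3 = F1 + F2 = 347 + 475 = 822 kg/hr
x3 = (F1*x1 + F2*x2)/F3
x3 = (347*0.69 + 475*0.66) / 822
x3 = 67.27%


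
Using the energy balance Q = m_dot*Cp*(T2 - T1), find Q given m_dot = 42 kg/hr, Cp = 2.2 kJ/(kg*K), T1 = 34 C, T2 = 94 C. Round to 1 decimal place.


Q = m_dot * Cp * (T2 - T1)
Q = 42 * 2.2 * (94 - 34)
Q = 42 * 2.2 * 60
Q = 5544.0 kJ/hr


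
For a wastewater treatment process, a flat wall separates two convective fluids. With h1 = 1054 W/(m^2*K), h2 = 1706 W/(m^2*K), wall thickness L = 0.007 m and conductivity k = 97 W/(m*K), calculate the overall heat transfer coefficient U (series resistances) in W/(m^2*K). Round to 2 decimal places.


1/U = 1/h1 + L/k + 1/h2
1/U = 1/1054 + 0.007/97 + 1/1706
1/U = 0.0009487666 + 7.21649e-05 + 0.0005861665
1/U = 0.001607098
U = 622.24 W/(m^2*K)


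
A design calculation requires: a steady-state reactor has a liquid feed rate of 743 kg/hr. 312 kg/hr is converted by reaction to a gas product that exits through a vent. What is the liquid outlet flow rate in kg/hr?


Steady-state mass balance on the main outlet: F_out = F_in - F_removed
F_out = 743 - 312
F_out = 431 kg/hr


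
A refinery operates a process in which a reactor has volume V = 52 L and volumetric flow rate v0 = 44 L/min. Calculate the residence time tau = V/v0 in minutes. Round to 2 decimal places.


tau = V / v0
tau = 52 / 44
tau = 1.18 min


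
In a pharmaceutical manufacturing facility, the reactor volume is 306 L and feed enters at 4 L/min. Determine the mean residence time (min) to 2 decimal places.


tau = V / v0
tau = 306 / 4
tau = 76.50 min


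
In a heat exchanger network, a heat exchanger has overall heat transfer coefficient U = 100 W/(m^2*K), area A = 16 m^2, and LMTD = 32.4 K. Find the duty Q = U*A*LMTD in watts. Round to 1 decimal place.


Q = U * A * LMTD
Q = 100 * 16 * 32.4
Q = 51840.0 W


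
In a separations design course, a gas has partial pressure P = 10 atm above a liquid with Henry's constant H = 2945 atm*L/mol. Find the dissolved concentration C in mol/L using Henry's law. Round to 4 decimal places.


C = P / H
C = 10 / 2945
C = 0.0034 mol/L


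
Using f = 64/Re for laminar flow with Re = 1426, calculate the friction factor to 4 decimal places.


f = 64 / Re
f = 64 / 1426
f = 0.0449


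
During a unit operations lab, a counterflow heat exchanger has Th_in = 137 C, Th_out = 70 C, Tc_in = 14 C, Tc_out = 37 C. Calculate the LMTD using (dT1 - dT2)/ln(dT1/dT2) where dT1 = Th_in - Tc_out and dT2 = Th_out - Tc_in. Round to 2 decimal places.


dT1 = Th_in - Tc_out = 137 - 37 = 100
dT2 = Th_out - Tc_in = 70 - 14 = 56
LMTD = (dT1 - dT2) / ln(dT1/dT2)
LMTD = (100 - 56) / ln(100/56)
LMTD = 75.89 K


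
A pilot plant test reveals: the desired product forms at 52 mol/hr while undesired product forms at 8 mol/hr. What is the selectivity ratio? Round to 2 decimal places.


S = desired product rate / undesired product rate
S = 52 / 8
S = 6.50


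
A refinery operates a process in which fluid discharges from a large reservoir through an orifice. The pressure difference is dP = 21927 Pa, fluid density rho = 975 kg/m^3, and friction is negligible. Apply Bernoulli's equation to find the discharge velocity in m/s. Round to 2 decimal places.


v = sqrt(2*dP/rho)
v = sqrt(2*21927/975)
v = sqrt(44.978462)
v = 6.71 m/s


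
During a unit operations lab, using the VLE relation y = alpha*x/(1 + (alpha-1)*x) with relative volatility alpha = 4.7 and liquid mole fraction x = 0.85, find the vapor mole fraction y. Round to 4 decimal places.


y = alpha*x / (1 + (alpha-1)*x)
y = 4.7*0.85 / (1 + (4.7-1)*0.85)
y = 3.995 / (1 + 3.145)
y = 3.995 / 4.145
y = 0.9638


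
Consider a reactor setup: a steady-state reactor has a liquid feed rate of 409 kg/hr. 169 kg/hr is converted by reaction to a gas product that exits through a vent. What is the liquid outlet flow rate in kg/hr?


Steady-state mass balance on the main outlet: F_out = F_in - F_removed
F_out = 409 - 169
F_out = 240 kg/hr


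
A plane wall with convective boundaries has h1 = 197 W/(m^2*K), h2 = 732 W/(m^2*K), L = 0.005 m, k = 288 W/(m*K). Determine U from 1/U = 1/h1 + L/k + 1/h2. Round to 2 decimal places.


1/U = 1/h1 + L/k + 1/h2
1/U = 1/197 + 0.005/288 + 1/732
1/U = 0.0050761421 + 1.73611e-05 + 0.0013661202
1/U = 0.0064596234
U = 154.81 W/(m^2*K)


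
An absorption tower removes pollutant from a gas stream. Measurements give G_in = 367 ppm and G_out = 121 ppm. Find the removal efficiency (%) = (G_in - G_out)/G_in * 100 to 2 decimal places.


Efficiency = (G_in - G_out) / G_in * 100%
Efficiency = (367 - 121) / 367 * 100
Efficiency = 246 / 367 * 100
Efficiency = 67.03%


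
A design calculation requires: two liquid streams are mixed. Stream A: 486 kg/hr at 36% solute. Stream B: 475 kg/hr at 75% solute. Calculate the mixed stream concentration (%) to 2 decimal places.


Mass balance on solute: F1*x1 + F2*x2 = F3*x3
F3 = F1 + F2 = 486 + 475 = 961 kg/hr
x3 = (F1*x1 + F2*x2)/F3
x3 = (486*0.36 + 475*0.75) / 961
x3 = 55.28%


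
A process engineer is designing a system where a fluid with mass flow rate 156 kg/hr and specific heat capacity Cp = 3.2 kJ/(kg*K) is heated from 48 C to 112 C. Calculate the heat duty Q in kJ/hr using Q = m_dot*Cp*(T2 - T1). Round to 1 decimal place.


Q = m_dot * Cp * (T2 - T1)
Q = 156 * 3.2 * (112 - 48)
Q = 156 * 3.2 * 64
Q = 31948.8 kJ/hr


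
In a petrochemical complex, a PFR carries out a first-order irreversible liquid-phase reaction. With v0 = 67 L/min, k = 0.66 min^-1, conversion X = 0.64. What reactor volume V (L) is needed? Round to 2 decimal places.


V = (v0/k) * ln(1/(1-X))
V = (67/0.66) * ln(1/(1-0.64))
V = 101.515152 * ln(2.777778)
V = 101.515152 * 1.021651
V = 103.71 L


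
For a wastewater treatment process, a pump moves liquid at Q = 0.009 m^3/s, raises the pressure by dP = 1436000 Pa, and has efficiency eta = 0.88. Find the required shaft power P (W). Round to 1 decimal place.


P = Q * dP / eta
P = 0.009 * 1436000 / 0.88
P = 12924.0 / 0.88
P = 14686.4 W


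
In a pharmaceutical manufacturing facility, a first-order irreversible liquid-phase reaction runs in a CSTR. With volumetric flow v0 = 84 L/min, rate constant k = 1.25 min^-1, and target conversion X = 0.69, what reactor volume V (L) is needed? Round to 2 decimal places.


V = v0 * X / (k * (1 - X))
V = 84 * 0.69 / (1.25 * (1 - 0.69))
V = 57.96 / (1.25 * 0.31)
V = 57.96 / 0.3875
V = 149.57 L


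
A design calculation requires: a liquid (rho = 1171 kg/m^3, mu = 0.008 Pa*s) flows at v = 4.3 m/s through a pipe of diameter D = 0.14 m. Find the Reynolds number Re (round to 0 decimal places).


Re = rho * v * D / mu
Re = 1171 * 4.3 * 0.14 / 0.008
Re = 704.942 / 0.008
Re = 88118


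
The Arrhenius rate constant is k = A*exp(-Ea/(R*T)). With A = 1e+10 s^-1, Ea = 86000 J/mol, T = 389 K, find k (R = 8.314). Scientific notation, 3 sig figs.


k = A * exp(-Ea/(R*T))
k = 1e+10 * exp(-86000 / (8.314 * 389))
k = 1e+10 * exp(-26.591255)
k = 2.83e-02


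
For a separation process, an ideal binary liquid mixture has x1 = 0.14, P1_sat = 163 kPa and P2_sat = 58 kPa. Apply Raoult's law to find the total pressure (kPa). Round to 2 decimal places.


P = x1*P1_sat + x2*P2_sat
x2 = 1 - x1 = 1 - 0.14 = 0.86
P = 0.14*163 + 0.86*58
P = 22.82 + 49.88
P = 72.70 kPa


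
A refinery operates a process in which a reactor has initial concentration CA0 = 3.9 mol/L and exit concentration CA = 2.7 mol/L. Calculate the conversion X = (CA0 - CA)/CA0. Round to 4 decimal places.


X = (CA0 - CA) / CA0
X = (3.9 - 2.7) / 3.9
X = 1.2 / 3.9
X = 0.3077


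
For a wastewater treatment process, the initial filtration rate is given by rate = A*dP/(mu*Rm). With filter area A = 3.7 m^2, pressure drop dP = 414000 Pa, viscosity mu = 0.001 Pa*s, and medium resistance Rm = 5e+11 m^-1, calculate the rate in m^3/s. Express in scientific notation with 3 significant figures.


rate = A * dP / (mu * Rm)
rate = 3.7 * 414000 / (0.001 * 5e+11)
rate = 1531800.0 / 5.000e+08
rate = 3.06e-03 m^3/s


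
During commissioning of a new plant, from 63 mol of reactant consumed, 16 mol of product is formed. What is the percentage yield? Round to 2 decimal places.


Yield = (moles product / moles consumed) * 100%
Yield = (16 / 63) * 100
Yield = 0.254 * 100
Yield = 25.40%


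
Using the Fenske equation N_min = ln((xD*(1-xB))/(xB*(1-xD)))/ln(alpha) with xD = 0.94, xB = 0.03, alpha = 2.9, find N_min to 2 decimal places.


N_min = ln((xD*(1-xB))/(xB*(1-xD))) / ln(alpha)
Numerator inside ln: 0.9118 / 0.0018 = 506.555556
ln(506.555556) = 6.227634
ln(alpha) = ln(2.9) = 1.064711
N_min = 6.227634 / 1.064711 = 5.85


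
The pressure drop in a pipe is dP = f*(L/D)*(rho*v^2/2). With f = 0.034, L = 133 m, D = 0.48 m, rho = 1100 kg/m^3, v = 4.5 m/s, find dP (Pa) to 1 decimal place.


dP = f * (L/D) * (rho*v^2/2)
dP = 0.034 * (133/0.48) * (1100*4.5^2/2)
L/D = 277.08333333
rho*v^2/2 = 1100*20.25/2 = 11137.5
dP = 0.034 * 277.08333333 * 11137.5
dP = 104924.5 Pa


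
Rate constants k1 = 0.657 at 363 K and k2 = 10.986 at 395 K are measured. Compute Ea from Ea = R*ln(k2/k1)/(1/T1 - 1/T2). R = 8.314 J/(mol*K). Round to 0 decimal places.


Ea = R * ln(k2/k1) / (1/T1 - 1/T2)
ln(k2/k1) = ln(10.986/0.657) = 2.816693
1/T1 - 1/T2 = 1/363 - 1/395 = 0.000223175367
Ea = 8.314 * 2.816693 / 0.000223175367
Ea = 104931 J/mol


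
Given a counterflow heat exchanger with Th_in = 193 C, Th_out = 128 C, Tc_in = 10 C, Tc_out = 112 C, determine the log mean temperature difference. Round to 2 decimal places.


dT1 = Th_in - Tc_out = 193 - 112 = 81
dT2 = Th_out - Tc_in = 128 - 10 = 118
LMTD = (dT1 - dT2) / ln(dT1/dT2)
LMTD = (81 - 118) / ln(81/118)
LMTD = 98.34 K


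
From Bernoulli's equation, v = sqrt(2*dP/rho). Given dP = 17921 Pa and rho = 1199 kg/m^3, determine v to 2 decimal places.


v = sqrt(2*dP/rho)
v = sqrt(2*17921/1199)
v = sqrt(29.893244)
v = 5.47 m/s


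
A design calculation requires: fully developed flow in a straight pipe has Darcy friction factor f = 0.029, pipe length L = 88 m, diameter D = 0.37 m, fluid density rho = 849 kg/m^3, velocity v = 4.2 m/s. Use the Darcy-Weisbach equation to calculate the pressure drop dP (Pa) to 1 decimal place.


dP = f * (L/D) * (rho*v^2/2)
dP = 0.029 * (88/0.37) * (849*4.2^2/2)
L/D = 237.83783784
rho*v^2/2 = 849*17.64/2 = 7488.18
dP = 0.029 * 237.83783784 * 7488.18
dP = 51648.2 Pa


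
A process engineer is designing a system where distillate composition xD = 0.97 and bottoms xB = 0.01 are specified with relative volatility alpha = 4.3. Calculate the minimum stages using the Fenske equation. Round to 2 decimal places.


N_min = ln((xD*(1-xB))/(xB*(1-xD))) / ln(alpha)
Numerator inside ln: 0.9603 / 0.0003 = 3201.0
ln(3201.0) = 8.071219
ln(alpha) = ln(4.3) = 1.458615
N_min = 8.071219 / 1.458615 = 5.53


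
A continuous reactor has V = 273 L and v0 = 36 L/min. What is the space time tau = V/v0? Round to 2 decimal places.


tau = V / v0
tau = 273 / 36
tau = 7.58 min


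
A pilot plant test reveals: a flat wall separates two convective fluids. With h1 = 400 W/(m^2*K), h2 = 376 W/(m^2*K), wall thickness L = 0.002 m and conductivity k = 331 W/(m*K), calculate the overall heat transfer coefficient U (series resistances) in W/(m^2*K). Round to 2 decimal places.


1/U = 1/h1 + L/k + 1/h2
1/U = 1/400 + 0.002/331 + 1/376
1/U = 0.0025 + 6.0423e-06 + 0.0026595745
1/U = 0.0051656168
U = 193.59 W/(m^2*K)


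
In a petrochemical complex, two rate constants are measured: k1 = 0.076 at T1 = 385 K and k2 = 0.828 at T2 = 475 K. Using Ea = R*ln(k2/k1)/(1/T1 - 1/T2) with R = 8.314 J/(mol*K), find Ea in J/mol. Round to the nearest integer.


Ea = R * ln(k2/k1) / (1/T1 - 1/T2)
ln(k2/k1) = ln(0.828/0.076) = 2.3882798
1/T1 - 1/T2 = 1/385 - 1/475 = 0.00049213944
Ea = 8.314 * 2.3882798 / 0.00049213944
Ea = 40347 J/mol


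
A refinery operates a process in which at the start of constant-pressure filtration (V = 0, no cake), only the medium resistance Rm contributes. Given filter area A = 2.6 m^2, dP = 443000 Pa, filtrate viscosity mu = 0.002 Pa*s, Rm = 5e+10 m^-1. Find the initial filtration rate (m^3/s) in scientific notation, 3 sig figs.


rate = A * dP / (mu * Rm)
rate = 2.6 * 443000 / (0.002 * 5e+10)
rate = 1151800.0 / 1.000e+08
rate = 1.15e-02 m^3/s


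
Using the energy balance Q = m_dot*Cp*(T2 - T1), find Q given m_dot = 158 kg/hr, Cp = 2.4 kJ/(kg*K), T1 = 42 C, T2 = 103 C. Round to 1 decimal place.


Q = m_dot * Cp * (T2 - T1)
Q = 158 * 2.4 * (103 - 42)
Q = 158 * 2.4 * 61
Q = 23131.2 kJ/hr


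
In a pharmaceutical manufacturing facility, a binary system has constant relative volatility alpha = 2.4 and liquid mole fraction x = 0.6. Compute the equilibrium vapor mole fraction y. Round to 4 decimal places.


y = alpha*x / (1 + (alpha-1)*x)
y = 2.4*0.6 / (1 + (2.4-1)*0.6)
y = 1.44 / (1 + 0.84)
y = 1.44 / 1.84
y = 0.7826


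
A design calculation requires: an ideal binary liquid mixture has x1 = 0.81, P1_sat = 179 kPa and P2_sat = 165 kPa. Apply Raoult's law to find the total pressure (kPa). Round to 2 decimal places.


P = x1*P1_sat + x2*P2_sat
x2 = 1 - x1 = 1 - 0.81 = 0.19
P = 0.81*179 + 0.19*165
P = 144.99 + 31.35
P = 176.34 kPa


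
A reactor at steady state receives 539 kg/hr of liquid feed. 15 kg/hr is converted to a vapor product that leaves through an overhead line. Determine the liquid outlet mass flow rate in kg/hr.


Steady-state mass balance on the main outlet: F_out = F_in - F_removed
F_out = 539 - 15
F_out = 524 kg/hr


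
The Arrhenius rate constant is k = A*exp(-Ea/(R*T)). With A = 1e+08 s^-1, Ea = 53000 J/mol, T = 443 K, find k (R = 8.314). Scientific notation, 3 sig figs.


k = A * exp(-Ea/(R*T))
k = 1e+08 * exp(-53000 / (8.314 * 443))
k = 1e+08 * exp(-14.390044)
k = 5.63e+01


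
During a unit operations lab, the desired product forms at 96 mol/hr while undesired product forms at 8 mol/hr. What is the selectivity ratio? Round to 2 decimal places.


S = desired product rate / undesired product rate
S = 96 / 8
S = 12.00


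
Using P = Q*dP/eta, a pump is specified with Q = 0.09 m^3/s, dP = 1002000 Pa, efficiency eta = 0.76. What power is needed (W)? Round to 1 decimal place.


P = Q * dP / eta
P = 0.09 * 1002000 / 0.76
P = 90180.0 / 0.76
P = 118657.9 W


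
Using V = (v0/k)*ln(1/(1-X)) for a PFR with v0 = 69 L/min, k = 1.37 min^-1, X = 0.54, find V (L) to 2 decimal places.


V = (v0/k) * ln(1/(1-X))
V = (69/1.37) * ln(1/(1-0.54))
V = 50.364964 * ln(2.173913)
V = 50.364964 * 0.776529
V = 39.11 L


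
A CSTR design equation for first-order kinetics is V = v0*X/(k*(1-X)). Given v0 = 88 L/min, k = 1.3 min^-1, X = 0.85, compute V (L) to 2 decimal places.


V = v0 * X / (k * (1 - X))
V = 88 * 0.85 / (1.3 * (1 - 0.85))
V = 74.8 / (1.3 * 0.15)
V = 74.8 / 0.195
V = 383.59 L


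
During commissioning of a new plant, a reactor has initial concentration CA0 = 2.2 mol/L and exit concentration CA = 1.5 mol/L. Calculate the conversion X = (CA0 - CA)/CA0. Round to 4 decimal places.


X = (CA0 - CA) / CA0
X = (2.2 - 1.5) / 2.2
X = 0.7 / 2.2
X = 0.3182


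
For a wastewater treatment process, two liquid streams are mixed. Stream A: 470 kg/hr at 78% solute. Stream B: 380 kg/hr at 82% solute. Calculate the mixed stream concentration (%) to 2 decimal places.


Mass balance on solute: F1*x1 + F2*x2 = F3*x3
F3 = F1 + F2 = 470 + 380 = 850 kg/hr
x3 = (F1*x1 + F2*x2)/F3
x3 = (470*0.78 + 380*0.82) / 850
x3 = 79.79%


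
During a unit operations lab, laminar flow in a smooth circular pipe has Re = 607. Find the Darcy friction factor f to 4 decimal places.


f = 64 / Re
f = 64 / 607
f = 0.1054


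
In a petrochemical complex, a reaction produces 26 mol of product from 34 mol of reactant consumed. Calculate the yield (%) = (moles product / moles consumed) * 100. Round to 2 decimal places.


Yield = (moles product / moles consumed) * 100%
Yield = (26 / 34) * 100
Yield = 0.7647 * 100
Yield = 76.47%


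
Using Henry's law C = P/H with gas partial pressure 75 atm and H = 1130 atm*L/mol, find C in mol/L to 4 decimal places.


C = P / H
C = 75 / 1130
C = 0.0664 mol/L


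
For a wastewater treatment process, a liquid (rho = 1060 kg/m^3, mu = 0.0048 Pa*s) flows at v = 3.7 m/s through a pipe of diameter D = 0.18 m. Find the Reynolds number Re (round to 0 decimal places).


Re = rho * v * D / mu
Re = 1060 * 3.7 * 0.18 / 0.0048
Re = 705.96 / 0.0048
Re = 147075


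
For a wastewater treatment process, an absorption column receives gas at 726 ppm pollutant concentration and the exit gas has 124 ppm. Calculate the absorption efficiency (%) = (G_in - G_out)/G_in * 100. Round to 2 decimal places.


Efficiency = (G_in - G_out) / G_in * 100%
Efficiency = (726 - 124) / 726 * 100
Efficiency = 602 / 726 * 100
Efficiency = 82.92%


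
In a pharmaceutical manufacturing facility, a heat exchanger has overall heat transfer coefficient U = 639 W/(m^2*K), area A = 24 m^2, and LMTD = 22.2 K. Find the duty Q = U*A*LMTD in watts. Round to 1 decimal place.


Q = U * A * LMTD
Q = 639 * 24 * 22.2
Q = 340459.2 W


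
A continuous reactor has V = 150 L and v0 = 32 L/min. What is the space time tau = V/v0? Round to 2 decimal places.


tau = V / v0
tau = 150 / 32
tau = 4.69 min


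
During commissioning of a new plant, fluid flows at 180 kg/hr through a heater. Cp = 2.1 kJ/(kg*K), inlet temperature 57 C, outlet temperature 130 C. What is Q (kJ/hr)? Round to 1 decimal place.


Q = m_dot * Cp * (T2 - T1)
Q = 180 * 2.1 * (130 - 57)
Q = 180 * 2.1 * 73
Q = 27594.0 kJ/hr


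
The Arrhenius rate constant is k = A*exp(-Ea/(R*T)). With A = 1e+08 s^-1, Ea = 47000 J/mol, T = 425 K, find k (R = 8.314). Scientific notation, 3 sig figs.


k = A * exp(-Ea/(R*T))
k = 1e+08 * exp(-47000 / (8.314 * 425))
k = 1e+08 * exp(-13.301448)
k = 1.67e+02


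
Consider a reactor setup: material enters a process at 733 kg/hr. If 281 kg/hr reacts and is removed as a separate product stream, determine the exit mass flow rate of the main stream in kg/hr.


Steady-state mass balance on the main outlet: F_out = F_in - F_removed
F_out = 733 - 281
F_out = 452 kg/hr


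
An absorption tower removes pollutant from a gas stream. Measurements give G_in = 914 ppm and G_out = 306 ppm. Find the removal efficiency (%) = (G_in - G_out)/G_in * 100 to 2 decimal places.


Efficiency = (G_in - G_out) / G_in * 100%
Efficiency = (914 - 306) / 914 * 100
Efficiency = 608 / 914 * 100
Efficiency = 66.52%


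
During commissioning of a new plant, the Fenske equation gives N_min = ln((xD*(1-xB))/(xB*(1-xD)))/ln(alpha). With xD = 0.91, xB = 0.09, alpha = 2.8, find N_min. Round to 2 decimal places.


N_min = ln((xD*(1-xB))/(xB*(1-xD))) / ln(alpha)
Numerator inside ln: 0.8281 / 0.0081 = 102.234568
ln(102.234568) = 4.62727
ln(alpha) = ln(2.8) = 1.029619
N_min = 4.62727 / 1.029619 = 4.49


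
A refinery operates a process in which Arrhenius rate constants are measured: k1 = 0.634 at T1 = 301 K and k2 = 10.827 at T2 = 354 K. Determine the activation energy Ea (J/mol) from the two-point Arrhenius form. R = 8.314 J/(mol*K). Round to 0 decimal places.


Ea = R * ln(k2/k1) / (1/T1 - 1/T2)
ln(k2/k1) = ln(10.827/0.634) = 2.8377493
1/T1 - 1/T2 = 1/301 - 1/354 = 0.000497400379
Ea = 8.314 * 2.8377493 / 0.000497400379
Ea = 47433 J/mol


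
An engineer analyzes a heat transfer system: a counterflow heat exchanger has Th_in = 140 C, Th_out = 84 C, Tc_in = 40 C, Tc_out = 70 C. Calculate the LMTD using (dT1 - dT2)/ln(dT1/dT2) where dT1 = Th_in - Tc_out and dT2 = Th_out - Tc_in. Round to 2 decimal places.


dT1 = Th_in - Tc_out = 140 - 70 = 70
dT2 = Th_out - Tc_in = 84 - 40 = 44
LMTD = (dT1 - dT2) / ln(dT1/dT2)
LMTD = (70 - 44) / ln(70/44)
LMTD = 56.00 K
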